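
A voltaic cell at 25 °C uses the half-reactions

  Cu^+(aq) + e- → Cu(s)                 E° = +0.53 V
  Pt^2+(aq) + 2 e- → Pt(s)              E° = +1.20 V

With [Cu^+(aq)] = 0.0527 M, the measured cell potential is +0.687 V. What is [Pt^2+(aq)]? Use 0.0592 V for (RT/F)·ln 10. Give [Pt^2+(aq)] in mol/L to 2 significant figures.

With Pt²⁺/Pt at the cathode and Cu⁺/Cu at the anode, E°cell = +1.20 − (+0.53) = +0.67 V (n = 2).
From the Nernst equation, log Q = n(E° − E)/0.0592 = 2·(+0.67 − (+0.687))/0.0592 = −0.574.
Balancing electrons gives Pt^2+(aq) + 2 Cu(s) → Pt(s) + 2 Cu^+(aq); thus Q = [Cu^+(aq)]^2 / [Pt^2+(aq)].
Isolating [Pt^2+(aq)] in Q = 10^{−0.574} yields log [Pt^2+(aq)] = −1.982, i.e. 0.010 M.

0.010 M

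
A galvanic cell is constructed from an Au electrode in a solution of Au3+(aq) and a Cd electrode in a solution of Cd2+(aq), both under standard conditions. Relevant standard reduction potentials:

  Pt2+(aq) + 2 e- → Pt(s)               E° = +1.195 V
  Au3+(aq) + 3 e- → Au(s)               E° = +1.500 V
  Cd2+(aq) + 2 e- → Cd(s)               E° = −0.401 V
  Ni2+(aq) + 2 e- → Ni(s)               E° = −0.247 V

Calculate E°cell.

+1.901 V

The Au³⁺/Au couple has the higher E°, so Au ion is reduced (cathode) and Cd is oxidized (anode).
E°cell = E°(cathode) − E°(anode) = +1.500 − (−0.401) = +1.901 V.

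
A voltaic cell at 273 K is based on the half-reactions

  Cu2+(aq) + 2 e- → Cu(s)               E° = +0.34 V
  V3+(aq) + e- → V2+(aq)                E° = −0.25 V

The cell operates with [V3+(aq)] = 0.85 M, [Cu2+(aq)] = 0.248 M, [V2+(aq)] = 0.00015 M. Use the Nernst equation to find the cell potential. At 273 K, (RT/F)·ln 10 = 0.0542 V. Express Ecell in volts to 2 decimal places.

The Cu²⁺/Cu couple has the more positive E°, so it is the cathode; V³⁺/V²⁺ is the anode.
E°cell = +0.34 − (−0.25) = +0.59 V, with n = 2 electrons transferred.
For the overall reaction Cu2+(aq) + 2 V2+(aq) → Cu(s) + 2 V3+(aq), Q = [V3+(aq)]^2 / ([Cu2+(aq)]·[V2+(aq)]^2) = 1.29×10^8, giving log Q = 8.112.
Applying E = E° − (RT ln10/nF)·log Q gives +0.59 − (0.0542/2)(8.112) = +0.37 V.

+0.37 V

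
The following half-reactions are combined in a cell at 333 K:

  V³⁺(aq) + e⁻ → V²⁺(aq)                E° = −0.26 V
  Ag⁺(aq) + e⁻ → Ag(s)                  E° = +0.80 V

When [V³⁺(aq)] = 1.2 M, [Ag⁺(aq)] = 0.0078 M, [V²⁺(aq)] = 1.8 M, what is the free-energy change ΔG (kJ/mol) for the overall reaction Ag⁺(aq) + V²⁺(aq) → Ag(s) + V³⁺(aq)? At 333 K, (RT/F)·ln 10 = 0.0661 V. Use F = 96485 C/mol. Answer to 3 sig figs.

−90.0 kJ/mol

The standard cell potential is +0.80 − (−0.26) = +1.06 V, with n = 1 electron in the balanced equation.
Q = [V³⁺(aq)] / ([Ag⁺(aq)]·[V²⁺(aq)]) = 85.5, so log Q = 1.932 and E = +1.06 − (0.0661/1)(1.932) = +0.9323 V.
Then ΔG = −nFE = −1 × 96485 × +0.9323 J/mol = −90.0 kJ/mol.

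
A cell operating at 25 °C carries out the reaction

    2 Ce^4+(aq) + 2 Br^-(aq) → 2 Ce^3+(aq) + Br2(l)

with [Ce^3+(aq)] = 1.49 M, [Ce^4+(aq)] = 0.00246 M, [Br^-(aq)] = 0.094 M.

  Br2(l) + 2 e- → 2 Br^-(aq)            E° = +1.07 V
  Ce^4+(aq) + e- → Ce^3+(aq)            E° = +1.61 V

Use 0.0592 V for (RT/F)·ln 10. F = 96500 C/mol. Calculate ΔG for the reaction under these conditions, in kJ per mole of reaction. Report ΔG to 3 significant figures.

The standard cell potential is +1.61 − (+1.07) = +0.54 V, with n = 2 electrons in the balanced equation.
The reaction quotient is [Ce^3+(aq)]^2 / ([Ce^4+(aq)]^2·[Br^-(aq)]^2) = 4.15×10^7; by Nernst, E = +0.54 − (0.0592/2)(7.618) = +0.3145 V.
Then ΔG = −nFE = −2 × 96500 × +0.3145 J/mol = −60.7 kJ/mol.

−60.7 kJ/mol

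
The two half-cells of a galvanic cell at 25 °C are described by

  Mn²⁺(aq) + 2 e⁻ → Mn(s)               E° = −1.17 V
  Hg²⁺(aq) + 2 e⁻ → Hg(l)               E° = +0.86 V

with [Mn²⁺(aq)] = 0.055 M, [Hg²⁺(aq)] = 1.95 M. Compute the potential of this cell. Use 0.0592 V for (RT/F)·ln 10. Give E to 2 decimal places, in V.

Hg²⁺/Hg is reduced (cathode, E° = +0.86 V) and Mn²⁺/Mn is oxidized (anode).
E°cell = +0.86 − (−1.17) = +2.03 V, with n = 2 electrons transferred.
The balanced reaction is Hg²⁺(aq) + Mn(s) → Hg(l) + Mn²⁺(aq), so Q = [Mn²⁺(aq)] / [Hg²⁺(aq)] = 0.0282 and log Q = −1.550.
Applying E = E° − (RT ln10/nF)·log Q gives +2.03 − (0.0592/2)(−1.550) = +2.08 V.

+2.08 V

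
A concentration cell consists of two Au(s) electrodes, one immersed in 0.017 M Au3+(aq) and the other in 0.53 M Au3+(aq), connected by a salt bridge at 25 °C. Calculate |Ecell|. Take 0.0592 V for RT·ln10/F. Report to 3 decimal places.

For a concentration cell E°cell = 0, since both electrodes use the same couple.
The compartment with the higher Au3+(aq) concentration (0.53 M) acts as the cathode; ions are reduced there and produced at the dilute (0.017 M) anode.
With n = 3, Ecell = −(0.0592/3)·log([dilute]/[conc]) = −(0.0592/3)·log(0.017/0.53) = +0.029 V.

0.029 V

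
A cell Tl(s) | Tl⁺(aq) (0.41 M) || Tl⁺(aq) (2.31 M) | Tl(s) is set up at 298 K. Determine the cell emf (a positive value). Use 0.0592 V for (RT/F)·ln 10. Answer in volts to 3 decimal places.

0.044 V

For a concentration cell E°cell = 0, since both electrodes use the same couple.
The compartment with the higher Tl⁺(aq) concentration (2.31 M) acts as the cathode; ions are reduced there and produced at the dilute (0.41 M) anode.
With n = 1, Ecell = −(0.0592/1)·log([dilute]/[conc]) = −(0.0592/1)·log(0.41/2.31) = +0.044 V.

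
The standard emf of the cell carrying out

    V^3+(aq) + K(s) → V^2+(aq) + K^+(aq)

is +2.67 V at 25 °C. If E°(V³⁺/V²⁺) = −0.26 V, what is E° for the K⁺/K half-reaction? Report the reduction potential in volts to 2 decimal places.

−2.93 V

In the reaction as written the V³⁺/V²⁺ couple is reduced (cathode) and K⁺/K is oxidized (anode), so E°cell = E°(V³⁺/V²⁺) − E°(K⁺/K).
E°(K⁺/K) = E°(cathode) − E°cell = −0.26 − (+2.67) = −2.93 V.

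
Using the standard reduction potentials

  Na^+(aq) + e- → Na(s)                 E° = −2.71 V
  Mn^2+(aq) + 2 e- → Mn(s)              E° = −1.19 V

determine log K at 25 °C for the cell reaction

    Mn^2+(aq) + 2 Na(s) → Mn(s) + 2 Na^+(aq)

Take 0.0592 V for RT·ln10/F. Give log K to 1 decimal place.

The Mn²⁺/Mn couple is reduced (cathode); E°cell = −1.19 − (−2.71) = +1.52 V with n = 2.
At equilibrium E = 0, so log K = nE°cell / 0.0592 = (2)(+1.52) / 0.0592 = 51.4.

log K = 51.4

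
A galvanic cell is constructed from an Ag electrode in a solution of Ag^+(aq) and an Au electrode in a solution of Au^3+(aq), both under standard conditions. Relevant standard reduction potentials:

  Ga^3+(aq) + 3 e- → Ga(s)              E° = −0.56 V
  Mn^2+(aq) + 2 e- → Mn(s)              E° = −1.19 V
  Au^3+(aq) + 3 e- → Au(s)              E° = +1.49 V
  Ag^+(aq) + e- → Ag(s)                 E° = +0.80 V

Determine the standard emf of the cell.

The Au³⁺/Au couple has the higher E°, so Au ion is reduced (cathode) and Ag is oxidized (anode).
E°cell = E°(cathode) − E°(anode) = +1.49 − (+0.80) = +0.69 V.

+0.69 V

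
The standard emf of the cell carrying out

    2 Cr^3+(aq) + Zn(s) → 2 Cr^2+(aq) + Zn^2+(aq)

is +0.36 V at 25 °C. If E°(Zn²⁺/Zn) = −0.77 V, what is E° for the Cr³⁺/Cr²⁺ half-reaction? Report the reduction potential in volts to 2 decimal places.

−0.41 V

In the reaction as written the Cr³⁺/Cr²⁺ couple is reduced (cathode) and Zn²⁺/Zn is oxidized (anode), so E°cell = E°(Cr³⁺/Cr²⁺) − E°(Zn²⁺/Zn).
E°(Cr³⁺/Cr²⁺) = E°cell + E°(anode) = +0.36 + (−0.77) = −0.41 V.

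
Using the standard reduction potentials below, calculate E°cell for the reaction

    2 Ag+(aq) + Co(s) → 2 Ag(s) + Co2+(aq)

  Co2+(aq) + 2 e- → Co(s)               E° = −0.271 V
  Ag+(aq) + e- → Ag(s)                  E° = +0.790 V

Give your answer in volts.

+1.061 V

Ag+(aq) gains electrons, so the Ag⁺/Ag couple is the cathode; the Co²⁺/Co couple is the anode.
E°cell = E°(cathode) − E°(anode) = +0.790 − (−0.271) = +1.061 V.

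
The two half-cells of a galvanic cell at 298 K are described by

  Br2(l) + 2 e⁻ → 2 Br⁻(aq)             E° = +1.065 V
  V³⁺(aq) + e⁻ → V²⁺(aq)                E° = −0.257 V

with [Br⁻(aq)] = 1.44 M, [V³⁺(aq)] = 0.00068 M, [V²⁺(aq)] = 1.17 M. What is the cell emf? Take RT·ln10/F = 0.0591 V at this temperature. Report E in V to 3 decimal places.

Br₂/Br⁻ is reduced (cathode, E° = +1.065 V) and V³⁺/V²⁺ is oxidized (anode).
E°cell = E°cat − E°an = +1.065 − (−0.257) = +1.322 V; n = 2.
The balanced reaction is Br2(l) + 2 V²⁺(aq) → 2 Br⁻(aq) + 2 V³⁺(aq), so Q = ([Br⁻(aq)]^2·[V³⁺(aq)]^2) / [V²⁺(aq)]^2 = 7×10^−7 and log Q = −6.155.
Applying E = E° − (RT ln10/nF)·log Q gives +1.322 − (0.0591/2)(−6.155) = +1.504 V.

+1.504 V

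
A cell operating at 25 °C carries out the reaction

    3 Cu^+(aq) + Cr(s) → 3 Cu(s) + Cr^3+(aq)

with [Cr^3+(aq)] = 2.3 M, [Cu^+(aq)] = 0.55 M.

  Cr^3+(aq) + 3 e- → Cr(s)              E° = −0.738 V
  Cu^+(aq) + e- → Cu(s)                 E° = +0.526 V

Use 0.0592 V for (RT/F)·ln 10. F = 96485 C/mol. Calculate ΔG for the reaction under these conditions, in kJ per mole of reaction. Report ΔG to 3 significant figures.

−359 kJ/mol

The standard cell potential is +0.526 − (−0.738) = +1.264 V, with n = 3 electrons in the balanced equation.
Q = [Cr^3+(aq)] / [Cu^+(aq)]^3 = 13.8, so log Q = 1.141 and E = +1.264 − (0.0592/3)(1.141) = +1.2415 V.
Then ΔG = −nFE = −3 × 96485 × +1.2415 J/mol = −359 kJ/mol.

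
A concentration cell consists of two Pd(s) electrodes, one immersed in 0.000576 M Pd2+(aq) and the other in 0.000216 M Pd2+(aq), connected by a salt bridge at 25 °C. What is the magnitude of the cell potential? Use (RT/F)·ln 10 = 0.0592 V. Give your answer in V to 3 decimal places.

For a concentration cell E°cell = 0, since both electrodes use the same couple.
The compartment with the higher Pd2+(aq) concentration (0.000576 M) acts as the cathode; ions are reduced there and produced at the dilute (0.000216 M) anode.
With n = 2, Ecell = −(0.0592/2)·log([dilute]/[conc]) = −(0.0592/2)·log(0.000216/0.000576) = +0.013 V.

0.013 V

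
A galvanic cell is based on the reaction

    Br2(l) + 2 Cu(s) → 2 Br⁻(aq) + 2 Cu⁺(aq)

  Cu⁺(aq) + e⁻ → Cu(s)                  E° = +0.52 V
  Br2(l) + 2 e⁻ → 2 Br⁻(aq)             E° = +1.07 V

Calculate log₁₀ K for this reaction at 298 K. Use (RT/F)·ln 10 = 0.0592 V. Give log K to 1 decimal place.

log K = 18.6

The Br₂/Br⁻ couple is reduced (cathode); E°cell = +1.07 − (+0.52) = +0.55 V with n = 2.
At equilibrium E = 0, so log K = nE°cell / 0.0592 = (2)(+0.55) / 0.0592 = 18.6.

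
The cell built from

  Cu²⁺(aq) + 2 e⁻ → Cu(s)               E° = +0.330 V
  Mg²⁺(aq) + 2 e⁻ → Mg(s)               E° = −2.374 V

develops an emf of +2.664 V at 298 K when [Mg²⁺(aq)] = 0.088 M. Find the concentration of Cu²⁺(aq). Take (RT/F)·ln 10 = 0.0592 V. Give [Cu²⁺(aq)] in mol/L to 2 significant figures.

0.0039 M

The Cu²⁺/Cu couple has the larger reduction potential, so it is the cathode: E°cell = +0.330 − (−2.374) = +2.704 V and n = 2.
From the Nernst equation, log Q = n(E° − E)/0.0592 = 2·(+2.704 − (+2.664))/0.0592 = 1.351.
For Cu²⁺(aq) + Mg(s) → Cu(s) + Mg²⁺(aq), the reaction quotient is Q = [Mg²⁺(aq)] / [Cu²⁺(aq)].
Substituting the known concentrations and solving, log [Cu²⁺(aq)] = −2.407 and [Cu²⁺(aq)] = 0.0039 M.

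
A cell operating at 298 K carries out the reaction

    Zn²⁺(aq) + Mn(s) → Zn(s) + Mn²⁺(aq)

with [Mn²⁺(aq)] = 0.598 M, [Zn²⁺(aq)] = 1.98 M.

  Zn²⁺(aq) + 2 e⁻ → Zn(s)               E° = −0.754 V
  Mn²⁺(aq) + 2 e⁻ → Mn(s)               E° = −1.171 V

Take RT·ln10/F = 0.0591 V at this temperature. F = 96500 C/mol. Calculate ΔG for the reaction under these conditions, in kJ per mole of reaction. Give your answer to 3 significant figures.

−83.5 kJ/mol

With Zn²⁺/Zn reduced at the cathode, E°cell = −0.754 − (−1.171) = +0.417 V and n = 2.
Here Q = [Mn²⁺(aq)] / [Zn²⁺(aq)] = 0.302 (log Q = −0.520), giving E = +0.417 − (0.0591/2)·(−0.520) = +0.4324 V.
ΔG = −nFE = −(2)(96500)(+0.4324) J/mol = −83.5 kJ/mol.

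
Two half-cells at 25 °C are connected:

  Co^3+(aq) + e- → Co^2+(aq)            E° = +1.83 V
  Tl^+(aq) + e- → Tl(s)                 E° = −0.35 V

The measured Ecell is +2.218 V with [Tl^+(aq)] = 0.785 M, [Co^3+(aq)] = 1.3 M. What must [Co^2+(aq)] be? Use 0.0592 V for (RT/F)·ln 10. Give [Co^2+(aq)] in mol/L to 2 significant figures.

With Co³⁺/Co²⁺ at the cathode and Tl⁺/Tl at the anode, E°cell = +1.83 − (−0.35) = +2.18 V (n = 1).
Since E = E° − (0.0592/n)·log Q, log Q = n(E° − E)/0.0592 = −0.642.
For Co^3+(aq) + Tl(s) → Co^2+(aq) + Tl^+(aq), the reaction quotient is Q = ([Co^2+(aq)]·[Tl^+(aq)]) / [Co^3+(aq)].
Substituting the known concentrations and solving, log [Co^2+(aq)] = −0.423 and [Co^2+(aq)] = 0.38 M.

0.38 M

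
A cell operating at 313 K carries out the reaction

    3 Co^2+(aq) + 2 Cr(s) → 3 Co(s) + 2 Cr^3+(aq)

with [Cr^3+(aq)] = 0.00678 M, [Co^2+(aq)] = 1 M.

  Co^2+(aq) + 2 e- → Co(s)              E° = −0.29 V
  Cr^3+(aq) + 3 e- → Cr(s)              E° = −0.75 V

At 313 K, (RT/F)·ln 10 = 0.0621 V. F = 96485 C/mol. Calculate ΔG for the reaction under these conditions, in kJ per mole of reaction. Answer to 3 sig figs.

−292 kJ/mol

With Co²⁺/Co reduced at the cathode, E°cell = −0.29 − (−0.75) = +0.46 V and n = 6.
The reaction quotient is [Cr^3+(aq)]^2 / [Co^2+(aq)]^3 = 4.6×10^−5; by Nernst, E = +0.46 − (0.0621/6)(−4.338) = +0.5049 V.
Finally ΔG = −nFE = −(6)(96485 C/mol)(+0.5049 V) = −292 kJ/mol.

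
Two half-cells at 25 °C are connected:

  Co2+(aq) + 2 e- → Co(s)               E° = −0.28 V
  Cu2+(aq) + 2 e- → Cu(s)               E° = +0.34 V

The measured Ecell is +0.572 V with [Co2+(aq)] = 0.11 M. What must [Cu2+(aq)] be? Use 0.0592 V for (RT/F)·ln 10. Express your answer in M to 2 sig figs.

0.0026 M

The Cu²⁺/Cu couple has the larger reduction potential, so it is the cathode: E°cell = +0.34 − (−0.28) = +0.62 V and n = 2.
Rearranging E = E° − (0.0592/n)·log Q gives log Q = 2(+0.62 − (+0.572))/0.0592 = 1.622.
The balanced reaction is Cu2+(aq) + Co(s) → Cu(s) + Co2+(aq), so Q = [Co2+(aq)] / [Cu2+(aq)].
Isolating [Cu2+(aq)] in Q = 10^{1.622} yields log [Cu2+(aq)] = −2.581, i.e. 0.0026 M.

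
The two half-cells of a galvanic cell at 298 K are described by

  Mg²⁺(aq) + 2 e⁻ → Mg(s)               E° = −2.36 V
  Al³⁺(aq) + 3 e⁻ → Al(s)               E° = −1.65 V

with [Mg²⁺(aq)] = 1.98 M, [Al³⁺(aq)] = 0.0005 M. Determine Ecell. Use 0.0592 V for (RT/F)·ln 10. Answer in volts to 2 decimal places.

The Al³⁺/Al couple has the more positive E°, so it is the cathode; Mg²⁺/Mg is the anode.
The standard potential is −1.65 − (−2.36) = +0.71 V and the balanced reaction transfers n = 6 electrons.
For the overall reaction 2 Al³⁺(aq) + 3 Mg(s) → 2 Al(s) + 3 Mg²⁺(aq), Q = [Mg²⁺(aq)]^3 / [Al³⁺(aq)]^2 = 3.1×10^7, giving log Q = 7.492.
By the Nernst equation, E = +0.71 − (0.0592/6)·(7.492) = +0.64 V.

+0.64 V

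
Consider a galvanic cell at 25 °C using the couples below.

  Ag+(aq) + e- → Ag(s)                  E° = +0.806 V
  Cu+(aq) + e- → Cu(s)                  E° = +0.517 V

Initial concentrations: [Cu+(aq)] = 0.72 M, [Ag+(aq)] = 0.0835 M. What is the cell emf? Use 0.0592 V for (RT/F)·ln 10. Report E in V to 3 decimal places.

Ag⁺/Ag is reduced (cathode, E° = +0.806 V) and Cu⁺/Cu is oxidized (anode).
E°cell = E°cat − E°an = +0.806 − (+0.517) = +0.289 V; n = 1.
For the overall reaction Ag+(aq) + Cu(s) → Ag(s) + Cu+(aq), Q = [Cu+(aq)] / [Ag+(aq)] = 8.62, giving log Q = 0.936.
By the Nernst equation, E = +0.289 − (0.0592/1)·(0.936) = +0.234 V.

+0.234 V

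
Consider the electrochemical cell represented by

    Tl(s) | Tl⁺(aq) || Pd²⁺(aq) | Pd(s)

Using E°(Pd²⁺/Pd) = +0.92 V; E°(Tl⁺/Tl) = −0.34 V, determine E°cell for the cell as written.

+1.26 V

By convention the left-hand electrode in cell notation is the anode (oxidation) and the right-hand electrode is the cathode (reduction).
E°cell = E°(right) − E°(left) = +0.92 − (−0.34) = +1.26 V.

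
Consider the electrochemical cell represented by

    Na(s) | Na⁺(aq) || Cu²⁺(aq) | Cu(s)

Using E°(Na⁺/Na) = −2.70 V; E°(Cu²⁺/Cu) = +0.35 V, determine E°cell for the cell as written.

By convention the left-hand electrode in cell notation is the anode (oxidation) and the right-hand electrode is the cathode (reduction).
E°cell = E°(right) − E°(left) = +0.35 − (−2.70) = +3.05 V.

+3.05 V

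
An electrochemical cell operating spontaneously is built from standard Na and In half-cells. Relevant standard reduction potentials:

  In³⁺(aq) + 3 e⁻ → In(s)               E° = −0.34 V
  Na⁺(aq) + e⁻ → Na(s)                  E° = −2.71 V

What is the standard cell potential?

Of the two couples in this cell, the one with the more positive reduction potential is reduced at the cathode: here that is In³⁺/In (−0.34 V); Na⁺/Na (−2.71 V) is the anode.
E°cell = E°(cathode) − E°(anode) = −0.34 − (−2.71) = +2.37 V.

+2.37 V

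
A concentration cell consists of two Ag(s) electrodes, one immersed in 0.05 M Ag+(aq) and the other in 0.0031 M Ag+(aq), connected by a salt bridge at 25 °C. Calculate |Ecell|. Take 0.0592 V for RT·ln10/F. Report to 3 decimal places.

0.071 V

For a concentration cell E°cell = 0, since both electrodes use the same couple.
The compartment with the higher Ag+(aq) concentration (0.05 M) acts as the cathode; ions are reduced there and produced at the dilute (0.0031 M) anode.
With n = 1, Ecell = −(0.0592/1)·log([dilute]/[conc]) = −(0.0592/1)·log(0.0031/0.05) = +0.071 V.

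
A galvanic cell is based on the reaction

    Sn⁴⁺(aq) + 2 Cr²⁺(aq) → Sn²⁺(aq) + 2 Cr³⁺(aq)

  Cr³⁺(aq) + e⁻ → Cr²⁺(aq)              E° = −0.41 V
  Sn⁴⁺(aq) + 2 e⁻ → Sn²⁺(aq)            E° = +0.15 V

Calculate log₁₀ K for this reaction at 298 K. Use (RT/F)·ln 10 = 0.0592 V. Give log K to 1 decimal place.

log K = 18.9

The Sn⁴⁺/Sn²⁺ couple is reduced (cathode); E°cell = +0.15 − (−0.41) = +0.56 V with n = 2.
At equilibrium E = 0, so log K = nE°cell / 0.0592 = (2)(+0.56) / 0.0592 = 18.9.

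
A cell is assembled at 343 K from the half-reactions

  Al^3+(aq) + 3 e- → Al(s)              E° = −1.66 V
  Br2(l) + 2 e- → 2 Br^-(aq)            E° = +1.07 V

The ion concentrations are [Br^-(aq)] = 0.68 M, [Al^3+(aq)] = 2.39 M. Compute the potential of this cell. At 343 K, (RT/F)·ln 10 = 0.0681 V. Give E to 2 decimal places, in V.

+2.73 V

Since E°(Br₂/Br⁻) > E°(Al³⁺/Al), Br₂/Br⁻ serves as the cathode.
E°cell = +1.07 − (−1.66) = +2.73 V, with n = 6 electrons transferred.
Balancing gives 3 Br2(l) + 2 Al(s) → 6 Br^-(aq) + 2 Al^3+(aq); hence Q = [Br^-(aq)]^6·[Al^3+(aq)]^2 = 0.565 (log Q = −0.248).
By the Nernst equation, E = +2.73 − (0.0681/6)·(−0.248) = +2.73 V.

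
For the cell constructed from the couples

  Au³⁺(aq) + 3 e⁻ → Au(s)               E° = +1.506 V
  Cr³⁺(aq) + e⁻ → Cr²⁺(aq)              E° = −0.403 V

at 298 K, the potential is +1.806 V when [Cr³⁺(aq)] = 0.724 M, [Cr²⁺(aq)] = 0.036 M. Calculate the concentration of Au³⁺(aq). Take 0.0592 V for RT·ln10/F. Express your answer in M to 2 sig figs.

0.049 M

The Au³⁺/Au couple has the larger reduction potential, so it is the cathode: E°cell = +1.506 − (−0.403) = +1.909 V and n = 3.
Since E = E° − (0.0592/n)·log Q, log Q = n(E° − E)/0.0592 = 5.220.
The balanced reaction is Au³⁺(aq) + 3 Cr²⁺(aq) → Au(s) + 3 Cr³⁺(aq), so Q = [Cr³⁺(aq)]^3 / ([Au³⁺(aq)]·[Cr²⁺(aq)]^3).
Isolating [Au³⁺(aq)] in Q = 10^{5.220} yields log [Au³⁺(aq)] = −1.310, i.e. 0.049 M.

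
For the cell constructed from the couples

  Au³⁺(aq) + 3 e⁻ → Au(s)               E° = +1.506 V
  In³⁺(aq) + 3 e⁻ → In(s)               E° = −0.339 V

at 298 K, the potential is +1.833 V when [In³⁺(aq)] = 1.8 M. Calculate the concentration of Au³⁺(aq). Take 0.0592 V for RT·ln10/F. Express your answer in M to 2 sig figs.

0.44 M

Au³⁺/Au is the cathode (higher E°); E°cell = +1.506 − (−0.339) = +1.845 V with n = 3.
Rearranging E = E° − (0.0592/n)·log Q gives log Q = 3(+1.845 − (+1.833))/0.0592 = 0.608.
The balanced reaction is Au³⁺(aq) + In(s) → Au(s) + In³⁺(aq), so Q = [In³⁺(aq)] / [Au³⁺(aq)].
Solving for the unknown gives log [Au³⁺(aq)] = −0.353, so [Au³⁺(aq)] ≈ 0.44 M.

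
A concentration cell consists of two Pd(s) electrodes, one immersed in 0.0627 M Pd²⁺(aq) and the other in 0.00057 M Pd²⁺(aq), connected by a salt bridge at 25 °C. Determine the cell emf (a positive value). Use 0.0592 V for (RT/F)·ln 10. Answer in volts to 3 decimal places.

0.060 V

For a concentration cell E°cell = 0, since both electrodes use the same couple.
The compartment with the higher Pd²⁺(aq) concentration (0.0627 M) acts as the cathode; ions are reduced there and produced at the dilute (0.00057 M) anode.
With n = 2, Ecell = −(0.0592/2)·log([dilute]/[conc]) = −(0.0592/2)·log(0.00057/0.0627) = +0.060 V.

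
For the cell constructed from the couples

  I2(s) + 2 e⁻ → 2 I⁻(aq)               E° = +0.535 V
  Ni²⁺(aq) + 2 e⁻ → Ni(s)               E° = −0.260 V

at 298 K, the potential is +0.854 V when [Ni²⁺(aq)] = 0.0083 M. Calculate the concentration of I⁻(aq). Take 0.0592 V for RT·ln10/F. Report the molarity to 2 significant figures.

The I₂/I⁻ couple has the larger reduction potential, so it is the cathode: E°cell = +0.535 − (−0.260) = +0.795 V and n = 2.
Rearranging E = E° − (0.0592/n)·log Q gives log Q = 2(+0.795 − (+0.854))/0.0592 = −1.993.
For I2(s) + Ni(s) → 2 I⁻(aq) + Ni²⁺(aq), the reaction quotient is Q = [I⁻(aq)]^2·[Ni²⁺(aq)].
Isolating [I⁻(aq)] in Q = 10^{−1.993} yields log [I⁻(aq)] = 0.044, i.e. 1.1 M.

1.1 M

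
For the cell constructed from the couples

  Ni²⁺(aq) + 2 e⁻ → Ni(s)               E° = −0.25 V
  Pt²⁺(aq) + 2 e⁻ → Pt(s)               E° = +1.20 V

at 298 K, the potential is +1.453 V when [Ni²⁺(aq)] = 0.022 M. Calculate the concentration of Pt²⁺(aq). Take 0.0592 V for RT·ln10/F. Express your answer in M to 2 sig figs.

0.028 M

Pt²⁺/Pt is the cathode (higher E°); E°cell = +1.20 − (−0.25) = +1.45 V with n = 2.
Since E = E° − (0.0592/n)·log Q, log Q = n(E° − E)/0.0592 = −0.101.
For Pt²⁺(aq) + Ni(s) → Pt(s) + Ni²⁺(aq), the reaction quotient is Q = [Ni²⁺(aq)] / [Pt²⁺(aq)].
Substituting the known concentrations and solving, log [Pt²⁺(aq)] = −1.557 and [Pt²⁺(aq)] = 0.028 M.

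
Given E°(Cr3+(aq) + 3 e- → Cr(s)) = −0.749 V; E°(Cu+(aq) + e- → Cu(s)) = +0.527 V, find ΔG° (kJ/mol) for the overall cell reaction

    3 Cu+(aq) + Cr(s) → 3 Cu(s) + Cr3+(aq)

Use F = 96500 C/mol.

In the reaction as written Cu+(aq) is reduced, so the Cu⁺/Cu couple is the cathode and Cr³⁺/Cr is the anode.
E°cell = +0.527 − (−0.749) = +1.276 V; balancing electrons gives n = 3.
ΔG° = −nFE°cell = −(3)(96500)(+1.276) J/mol = −369 kJ/mol.

−369 kJ/mol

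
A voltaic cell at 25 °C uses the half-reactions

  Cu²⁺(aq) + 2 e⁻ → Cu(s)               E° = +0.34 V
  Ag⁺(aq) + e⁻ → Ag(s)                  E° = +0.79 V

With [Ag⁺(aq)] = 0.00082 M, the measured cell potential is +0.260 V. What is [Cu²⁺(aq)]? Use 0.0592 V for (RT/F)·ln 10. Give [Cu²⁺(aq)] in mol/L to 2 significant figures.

The Ag⁺/Ag couple has the larger reduction potential, so it is the cathode: E°cell = +0.79 − (+0.34) = +0.45 V and n = 2.
Since E = E° − (0.0592/n)·log Q, log Q = n(E° − E)/0.0592 = 6.419.
For 2 Ag⁺(aq) + Cu(s) → 2 Ag(s) + Cu²⁺(aq), the reaction quotient is Q = [Cu²⁺(aq)] / [Ag⁺(aq)]^2.
Substituting the known concentrations and solving, log [Cu²⁺(aq)] = 0.247 and [Cu²⁺(aq)] = 1.8 M.

1.8 M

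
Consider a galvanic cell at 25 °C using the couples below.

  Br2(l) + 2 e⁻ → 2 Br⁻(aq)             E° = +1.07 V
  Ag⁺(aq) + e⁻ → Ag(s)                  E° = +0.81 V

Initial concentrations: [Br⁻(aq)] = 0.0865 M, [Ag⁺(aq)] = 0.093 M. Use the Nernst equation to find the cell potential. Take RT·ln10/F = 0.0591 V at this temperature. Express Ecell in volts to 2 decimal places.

+0.38 V

Since E°(Br₂/Br⁻) > E°(Ag⁺/Ag), Br₂/Br⁻ serves as the cathode.
The standard potential is +1.07 − (+0.81) = +0.26 V and the balanced reaction transfers n = 2 electrons.
For the overall reaction Br2(l) + 2 Ag(s) → 2 Br⁻(aq) + 2 Ag⁺(aq), Q = [Br⁻(aq)]^2·[Ag⁺(aq)]^2 = 6.47×10^−5, giving log Q = −4.189.
By the Nernst equation, E = +0.26 − (0.0591/2)·(−4.189) = +0.38 V.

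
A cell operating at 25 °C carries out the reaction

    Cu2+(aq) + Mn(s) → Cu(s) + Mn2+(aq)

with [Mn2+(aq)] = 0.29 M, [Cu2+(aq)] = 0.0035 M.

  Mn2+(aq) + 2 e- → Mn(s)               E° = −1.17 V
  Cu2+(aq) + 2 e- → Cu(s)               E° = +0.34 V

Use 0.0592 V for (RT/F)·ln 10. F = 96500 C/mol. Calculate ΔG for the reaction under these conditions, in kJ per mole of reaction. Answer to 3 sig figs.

−280 kJ/mol

The standard cell potential is +0.34 − (−1.17) = +1.51 V, with n = 2 electrons in the balanced equation.
Here Q = [Mn2+(aq)] / [Cu2+(aq)] = 82.9 (log Q = 1.918), giving E = +1.51 − (0.0592/2)·(1.918) = +1.4532 V.
Then ΔG = −nFE = −2 × 96500 × +1.4532 J/mol = −280 kJ/mol.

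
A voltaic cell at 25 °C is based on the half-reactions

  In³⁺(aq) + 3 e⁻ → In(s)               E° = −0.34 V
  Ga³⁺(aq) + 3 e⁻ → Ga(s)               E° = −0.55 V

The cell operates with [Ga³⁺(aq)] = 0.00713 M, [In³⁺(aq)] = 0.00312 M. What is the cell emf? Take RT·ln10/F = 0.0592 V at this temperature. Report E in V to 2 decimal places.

In³⁺/In is reduced (cathode, E° = −0.34 V) and Ga³⁺/Ga is oxidized (anode).
The standard potential is −0.34 − (−0.55) = +0.21 V and the balanced reaction transfers n = 3 electrons.
Balancing gives In³⁺(aq) + Ga(s) → In(s) + Ga³⁺(aq); hence Q = [Ga³⁺(aq)] / [In³⁺(aq)] = 2.29 (log Q = 0.359).
E = E° − (0.0592/n)·log Q = +0.21 − (0.0592/3)(0.359) = +0.20 V.

+0.20 V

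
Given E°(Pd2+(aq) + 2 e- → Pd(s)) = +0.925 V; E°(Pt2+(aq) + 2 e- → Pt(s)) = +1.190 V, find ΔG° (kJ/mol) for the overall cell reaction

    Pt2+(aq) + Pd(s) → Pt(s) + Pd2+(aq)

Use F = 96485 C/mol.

In the reaction as written Pt2+(aq) is reduced, so the Pt²⁺/Pt couple is the cathode and Pd²⁺/Pd is the anode.
E°cell = +1.190 − (+0.925) = +0.265 V; balancing electrons gives n = 2.
ΔG° = −nFE°cell = −(2)(96485)(+0.265) J/mol = −51.1 kJ/mol.

−51.1 kJ/mol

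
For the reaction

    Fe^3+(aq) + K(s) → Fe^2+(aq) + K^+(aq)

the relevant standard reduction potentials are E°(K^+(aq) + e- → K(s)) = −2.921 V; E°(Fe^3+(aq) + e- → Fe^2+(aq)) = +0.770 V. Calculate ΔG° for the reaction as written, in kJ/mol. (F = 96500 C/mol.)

In the reaction as written Fe^3+(aq) is reduced, so the Fe³⁺/Fe²⁺ couple is the cathode and K⁺/K is the anode.
E°cell = +0.770 − (−2.921) = +3.691 V; balancing electrons gives n = 1.
ΔG° = −nFE°cell = −(1)(96500)(+3.691) J/mol = −356 kJ/mol.

−356 kJ/mol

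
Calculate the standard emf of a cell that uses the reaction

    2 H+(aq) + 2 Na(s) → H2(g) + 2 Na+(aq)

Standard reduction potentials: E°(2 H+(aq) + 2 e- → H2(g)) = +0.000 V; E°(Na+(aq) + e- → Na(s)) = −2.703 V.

H+(aq) gains electrons, so the 2H⁺/H₂ couple is the cathode; the Na⁺/Na couple is the anode.
E°cell = E°(cathode) − E°(anode) = +0.000 − (−2.703) = +2.703 V.

+2.703 V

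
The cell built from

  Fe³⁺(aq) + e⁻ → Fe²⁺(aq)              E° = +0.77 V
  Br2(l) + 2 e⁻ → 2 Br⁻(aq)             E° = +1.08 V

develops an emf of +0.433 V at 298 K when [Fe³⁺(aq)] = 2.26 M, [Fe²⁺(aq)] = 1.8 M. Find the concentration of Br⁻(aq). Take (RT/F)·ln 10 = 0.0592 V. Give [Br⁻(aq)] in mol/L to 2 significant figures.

Br₂/Br⁻ is the cathode (higher E°); E°cell = +1.08 − (+0.77) = +0.31 V with n = 2.
From the Nernst equation, log Q = n(E° − E)/0.0592 = 2·(+0.31 − (+0.433))/0.0592 = −4.155.
The balanced reaction is Br2(l) + 2 Fe²⁺(aq) → 2 Br⁻(aq) + 2 Fe³⁺(aq), so Q = ([Br⁻(aq)]^2·[Fe³⁺(aq)]^2) / [Fe²⁺(aq)]^2.
Isolating [Br⁻(aq)] in Q = 10^{−4.155} yields log [Br⁻(aq)] = −2.176, i.e. 0.0067 M.

0.0067 M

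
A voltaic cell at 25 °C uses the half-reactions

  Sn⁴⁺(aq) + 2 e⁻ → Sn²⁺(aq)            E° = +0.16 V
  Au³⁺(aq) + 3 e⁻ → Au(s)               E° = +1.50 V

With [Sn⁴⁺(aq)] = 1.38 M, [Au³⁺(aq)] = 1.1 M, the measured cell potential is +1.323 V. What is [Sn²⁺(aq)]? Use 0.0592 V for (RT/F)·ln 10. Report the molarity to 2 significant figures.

The Au³⁺/Au couple has the larger reduction potential, so it is the cathode: E°cell = +1.50 − (+0.16) = +1.34 V and n = 6.
Since E = E° − (0.0592/n)·log Q, log Q = n(E° − E)/0.0592 = 1.723.
For 2 Au³⁺(aq) + 3 Sn²⁺(aq) → 2 Au(s) + 3 Sn⁴⁺(aq), the reaction quotient is Q = [Sn⁴⁺(aq)]^3 / ([Au³⁺(aq)]^2·[Sn²⁺(aq)]^3).
Solving for the unknown gives log [Sn²⁺(aq)] = −0.462, so [Sn²⁺(aq)] ≈ 0.35 M.

0.35 M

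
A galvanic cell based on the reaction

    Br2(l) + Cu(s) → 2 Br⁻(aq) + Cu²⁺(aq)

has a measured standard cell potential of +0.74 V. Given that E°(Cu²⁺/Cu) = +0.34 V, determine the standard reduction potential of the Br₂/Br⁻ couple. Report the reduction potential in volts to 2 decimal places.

In the reaction as written the Br₂/Br⁻ couple is reduced (cathode) and Cu²⁺/Cu is oxidized (anode), so E°cell = E°(Br₂/Br⁻) − E°(Cu²⁺/Cu).
E°(Br₂/Br⁻) = E°cell + E°(anode) = +0.74 + (+0.34) = +1.08 V.

+1.08 V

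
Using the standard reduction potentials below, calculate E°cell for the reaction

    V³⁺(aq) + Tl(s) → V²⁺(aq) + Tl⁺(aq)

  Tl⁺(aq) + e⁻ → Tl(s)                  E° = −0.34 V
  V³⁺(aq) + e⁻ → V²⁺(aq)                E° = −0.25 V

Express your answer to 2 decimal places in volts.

+0.09 V

In the reaction as written, V³⁺(aq) is reduced (cathode) and Tl⁺(aq) is produced by oxidation at the anode.
E°cell = E°(cathode) − E°(anode) = −0.25 − (−0.34) = +0.09 V.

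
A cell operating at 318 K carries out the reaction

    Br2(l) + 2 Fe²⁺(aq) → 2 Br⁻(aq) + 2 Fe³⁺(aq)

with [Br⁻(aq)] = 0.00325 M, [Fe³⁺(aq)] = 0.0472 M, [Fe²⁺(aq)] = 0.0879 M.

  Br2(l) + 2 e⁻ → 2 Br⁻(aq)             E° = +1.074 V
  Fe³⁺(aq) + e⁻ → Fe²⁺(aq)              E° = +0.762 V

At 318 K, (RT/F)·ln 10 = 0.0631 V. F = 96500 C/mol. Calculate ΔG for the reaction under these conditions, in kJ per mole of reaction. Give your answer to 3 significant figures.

−93.8 kJ/mol

With Br₂/Br⁻ reduced at the cathode, E°cell = +1.074 − (+0.762) = +0.312 V and n = 2.
Q = ([Br⁻(aq)]^2·[Fe³⁺(aq)]^2) / [Fe²⁺(aq)]^2 = 3.05×10^−6, so log Q = −5.516 and E = +0.312 − (0.0631/2)(−5.516) = +0.4860 V.
Then ΔG = −nFE = −2 × 96500 × +0.4860 J/mol = −93.8 kJ/mol.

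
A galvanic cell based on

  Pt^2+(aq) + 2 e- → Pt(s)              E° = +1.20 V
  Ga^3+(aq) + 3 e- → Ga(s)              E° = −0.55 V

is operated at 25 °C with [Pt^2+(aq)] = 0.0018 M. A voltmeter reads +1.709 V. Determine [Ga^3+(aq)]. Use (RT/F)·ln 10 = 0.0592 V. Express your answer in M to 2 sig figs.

0.0091 M

The Pt²⁺/Pt couple has the larger reduction potential, so it is the cathode: E°cell = +1.20 − (−0.55) = +1.75 V and n = 6.
Rearranging E = E° − (0.0592/n)·log Q gives log Q = 6(+1.75 − (+1.709))/0.0592 = 4.155.
The balanced reaction is 3 Pt^2+(aq) + 2 Ga(s) → 3 Pt(s) + 2 Ga^3+(aq), so Q = [Ga^3+(aq)]^2 / [Pt^2+(aq)]^3.
Solving for the unknown gives log [Ga^3+(aq)] = −2.040, so [Ga^3+(aq)] ≈ 0.0091 M.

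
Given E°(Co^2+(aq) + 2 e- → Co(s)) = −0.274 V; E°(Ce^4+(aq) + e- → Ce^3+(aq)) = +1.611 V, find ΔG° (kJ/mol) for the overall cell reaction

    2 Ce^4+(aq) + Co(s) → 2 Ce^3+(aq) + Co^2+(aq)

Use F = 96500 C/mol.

In the reaction as written Ce^4+(aq) is reduced, so the Ce⁴⁺/Ce³⁺ couple is the cathode and Co²⁺/Co is the anode.
E°cell = +1.611 − (−0.274) = +1.885 V; balancing electrons gives n = 2.
ΔG° = −nFE°cell = −(2)(96500)(+1.885) J/mol = −364 kJ/mol.

−364 kJ/mol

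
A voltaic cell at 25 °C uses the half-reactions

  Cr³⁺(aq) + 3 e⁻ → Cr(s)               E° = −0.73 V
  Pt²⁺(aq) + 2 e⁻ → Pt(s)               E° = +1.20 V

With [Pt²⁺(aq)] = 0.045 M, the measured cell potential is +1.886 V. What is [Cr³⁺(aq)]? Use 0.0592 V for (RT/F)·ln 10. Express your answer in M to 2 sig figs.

The Pt²⁺/Pt couple has the larger reduction potential, so it is the cathode: E°cell = +1.20 − (−0.73) = +1.93 V and n = 6.
From the Nernst equation, log Q = n(E° − E)/0.0592 = 6·(+1.93 − (+1.886))/0.0592 = 4.459.
For 3 Pt²⁺(aq) + 2 Cr(s) → 3 Pt(s) + 2 Cr³⁺(aq), the reaction quotient is Q = [Cr³⁺(aq)]^2 / [Pt²⁺(aq)]^3.
Solving for the unknown gives log [Cr³⁺(aq)] = 0.209, so [Cr³⁺(aq)] ≈ 1.6 M.

1.6 M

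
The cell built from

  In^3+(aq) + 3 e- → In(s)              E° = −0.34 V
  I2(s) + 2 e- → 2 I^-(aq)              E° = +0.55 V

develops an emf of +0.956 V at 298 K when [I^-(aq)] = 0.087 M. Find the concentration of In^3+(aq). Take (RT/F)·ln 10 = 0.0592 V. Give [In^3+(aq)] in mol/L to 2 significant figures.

0.69 M

With I₂/I⁻ at the cathode and In³⁺/In at the anode, E°cell = +0.55 − (−0.34) = +0.89 V (n = 6).
From the Nernst equation, log Q = n(E° − E)/0.0592 = 6·(+0.89 − (+0.956))/0.0592 = −6.689.
Balancing electrons gives 3 I2(s) + 2 In(s) → 6 I^-(aq) + 2 In^3+(aq); thus Q = [I^-(aq)]^6·[In^3+(aq)]^2.
Solving for the unknown gives log [In^3+(aq)] = −0.163, so [In^3+(aq)] ≈ 0.69 M.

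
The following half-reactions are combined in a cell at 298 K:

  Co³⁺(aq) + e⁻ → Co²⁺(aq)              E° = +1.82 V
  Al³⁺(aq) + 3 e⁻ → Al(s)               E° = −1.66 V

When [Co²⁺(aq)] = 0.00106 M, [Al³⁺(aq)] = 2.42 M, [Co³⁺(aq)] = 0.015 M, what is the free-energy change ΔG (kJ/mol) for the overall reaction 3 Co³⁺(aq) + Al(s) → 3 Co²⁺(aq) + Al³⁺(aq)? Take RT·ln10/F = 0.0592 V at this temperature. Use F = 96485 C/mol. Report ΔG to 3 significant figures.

E°cell = +1.82 − (−1.66) = +3.48 V; the balanced reaction transfers n = 3 electrons.
The reaction quotient is ([Co²⁺(aq)]^3·[Al³⁺(aq)]) / [Co³⁺(aq)]^3 = 0.000854; by Nernst, E = +3.48 − (0.0592/3)(−3.069) = +3.5406 V.
ΔG = −nFE = −(3)(96485)(+3.5406) J/mol = −1020 kJ/mol.

−1020 kJ/mol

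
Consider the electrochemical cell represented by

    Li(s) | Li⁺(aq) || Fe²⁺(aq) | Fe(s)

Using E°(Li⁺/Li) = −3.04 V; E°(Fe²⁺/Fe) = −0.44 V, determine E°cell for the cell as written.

By convention the left-hand electrode in cell notation is the anode (oxidation) and the right-hand electrode is the cathode (reduction).
E°cell = E°(right) − E°(left) = −0.44 − (−3.04) = +2.60 V.

+2.60 V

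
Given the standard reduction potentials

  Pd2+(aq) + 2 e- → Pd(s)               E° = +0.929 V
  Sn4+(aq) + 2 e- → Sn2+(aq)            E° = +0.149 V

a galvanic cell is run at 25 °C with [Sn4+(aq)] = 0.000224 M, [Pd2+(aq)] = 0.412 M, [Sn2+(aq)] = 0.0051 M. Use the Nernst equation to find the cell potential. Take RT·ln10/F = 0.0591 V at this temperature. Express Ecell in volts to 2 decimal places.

+0.81 V

Since E°(Pd²⁺/Pd) > E°(Sn⁴⁺/Sn²⁺), Pd²⁺/Pd serves as the cathode.
The standard potential is +0.929 − (+0.149) = +0.780 V and the balanced reaction transfers n = 2 electrons.
For the overall reaction Pd2+(aq) + Sn2+(aq) → Pd(s) + Sn4+(aq), Q = [Sn4+(aq)] / ([Pd2+(aq)]·[Sn2+(aq)]) = 0.107, giving log Q = −0.972.
By the Nernst equation, E = +0.780 − (0.0591/2)·(−0.972) = +0.81 V.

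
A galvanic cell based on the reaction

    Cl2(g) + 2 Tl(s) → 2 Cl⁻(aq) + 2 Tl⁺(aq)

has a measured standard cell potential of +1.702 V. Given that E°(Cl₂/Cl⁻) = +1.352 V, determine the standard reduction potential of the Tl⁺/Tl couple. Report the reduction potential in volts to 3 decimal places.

−0.350 V

In the reaction as written the Cl₂/Cl⁻ couple is reduced (cathode) and Tl⁺/Tl is oxidized (anode), so E°cell = E°(Cl₂/Cl⁻) − E°(Tl⁺/Tl).
E°(Tl⁺/Tl) = E°(cathode) − E°cell = +1.352 − (+1.702) = −0.350 V.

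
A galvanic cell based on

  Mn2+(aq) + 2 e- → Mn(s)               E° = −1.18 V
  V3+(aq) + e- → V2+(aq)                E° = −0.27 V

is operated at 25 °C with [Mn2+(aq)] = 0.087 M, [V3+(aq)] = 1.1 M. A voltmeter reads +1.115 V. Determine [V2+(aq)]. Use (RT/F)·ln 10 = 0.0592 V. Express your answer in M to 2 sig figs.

0.0013 M

With V³⁺/V²⁺ at the cathode and Mn²⁺/Mn at the anode, E°cell = −0.27 − (−1.18) = +0.91 V (n = 2).
From the Nernst equation, log Q = n(E° − E)/0.0592 = 2·(+0.91 − (+1.115))/0.0592 = −6.926.
Balancing electrons gives 2 V3+(aq) + Mn(s) → 2 V2+(aq) + Mn2+(aq); thus Q = ([V2+(aq)]^2·[Mn2+(aq)]) / [V3+(aq)]^2.
Isolating [V2+(aq)] in Q = 10^{−6.926} yields log [V2+(aq)] = −2.891, i.e. 0.0013 M.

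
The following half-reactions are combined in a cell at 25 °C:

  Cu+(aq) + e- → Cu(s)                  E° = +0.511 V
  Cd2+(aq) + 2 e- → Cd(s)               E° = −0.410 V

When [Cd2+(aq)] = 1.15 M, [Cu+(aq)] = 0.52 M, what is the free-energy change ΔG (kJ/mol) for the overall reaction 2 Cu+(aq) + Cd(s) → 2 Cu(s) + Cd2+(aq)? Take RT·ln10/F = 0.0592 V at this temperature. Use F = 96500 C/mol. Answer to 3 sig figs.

−174 kJ/mol

With Cu⁺/Cu reduced at the cathode, E°cell = +0.511 − (−0.410) = +0.921 V and n = 2.
Here Q = [Cd2+(aq)] / [Cu+(aq)]^2 = 4.25 (log Q = 0.629), giving E = +0.921 − (0.0592/2)·(0.629) = +0.9024 V.
Then ΔG = −nFE = −2 × 96500 × +0.9024 J/mol = −174 kJ/mol.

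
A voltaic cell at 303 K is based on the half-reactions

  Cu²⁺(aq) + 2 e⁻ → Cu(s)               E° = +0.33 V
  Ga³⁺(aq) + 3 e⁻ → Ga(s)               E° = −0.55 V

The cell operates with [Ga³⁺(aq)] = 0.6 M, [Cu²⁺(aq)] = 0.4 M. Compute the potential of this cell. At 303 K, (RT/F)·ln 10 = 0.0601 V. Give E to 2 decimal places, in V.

Since E°(Cu²⁺/Cu) > E°(Ga³⁺/Ga), Cu²⁺/Cu serves as the cathode.
E°cell = +0.33 − (−0.55) = +0.88 V, with n = 6 electrons transferred.
The balanced reaction is 3 Cu²⁺(aq) + 2 Ga(s) → 3 Cu(s) + 2 Ga³⁺(aq), so Q = [Ga³⁺(aq)]^2 / [Cu²⁺(aq)]^3 = 5.62 and log Q = 0.750.
E = E° − (0.0601/n)·log Q = +0.88 − (0.0601/6)(0.750) = +0.87 V.

+0.87 V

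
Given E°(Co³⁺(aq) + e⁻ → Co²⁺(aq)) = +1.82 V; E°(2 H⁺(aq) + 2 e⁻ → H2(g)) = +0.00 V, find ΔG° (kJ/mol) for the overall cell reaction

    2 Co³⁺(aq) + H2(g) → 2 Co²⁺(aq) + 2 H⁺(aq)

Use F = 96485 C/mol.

In the reaction as written Co³⁺(aq) is reduced, so the Co³⁺/Co²⁺ couple is the cathode and 2H⁺/H₂ is the anode.
E°cell = +1.82 − (+0.00) = +1.82 V; balancing electrons gives n = 2.
ΔG° = −nFE°cell = −(2)(96485)(+1.82) J/mol = −351 kJ/mol.

−351 kJ/mol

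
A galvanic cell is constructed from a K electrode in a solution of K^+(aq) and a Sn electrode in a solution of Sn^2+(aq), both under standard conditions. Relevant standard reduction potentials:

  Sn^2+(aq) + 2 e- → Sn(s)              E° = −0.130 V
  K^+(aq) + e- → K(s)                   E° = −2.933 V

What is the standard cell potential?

The Sn²⁺/Sn couple has the higher E°, so Sn ion is reduced (cathode) and K is oxidized (anode).
E°cell = E°(cathode) − E°(anode) = −0.130 − (−2.933) = +2.803 V.

+2.803 V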